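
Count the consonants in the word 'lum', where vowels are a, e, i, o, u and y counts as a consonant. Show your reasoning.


Consonants in 'lum': l, m = 2 consonants.

2


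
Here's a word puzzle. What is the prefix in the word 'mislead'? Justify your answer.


The word 'mislead' = 'mis' (prefix) + 'lead' (root). The prefix is 'mis'.

mis


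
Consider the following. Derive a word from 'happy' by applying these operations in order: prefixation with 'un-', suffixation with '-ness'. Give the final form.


Step 1: Add prefix 'un-' to 'happy' = 'unhappy'
Step 2: Add suffix '-ness' to 'unhappy' = 'unhappiness'

unhappiness


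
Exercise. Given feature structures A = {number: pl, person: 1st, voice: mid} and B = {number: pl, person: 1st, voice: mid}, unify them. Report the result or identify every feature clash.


Compare features:
number: A=pl vs B=pl -> unified: pl
person: A=1st vs B=1st -> unified: 1st
voice: A=mid vs B=mid -> unified: mid
No clashes found.

Unified: {number: pl, person: 1st, voice: mid}


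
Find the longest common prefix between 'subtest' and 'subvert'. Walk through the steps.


Compare from the start: 3 characters match: 'sub'. Mismatch at position 4: 't' vs 'v'.

sub


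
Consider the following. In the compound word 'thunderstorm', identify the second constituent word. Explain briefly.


Split 'thunderstorm' into 'thunder' + 'storm'. The second part is 'storm'.

storm


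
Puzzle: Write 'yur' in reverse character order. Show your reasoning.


Reverse 'yur' character by character: 'ruy'.

ruy


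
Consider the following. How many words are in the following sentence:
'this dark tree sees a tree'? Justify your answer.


Split into words: this | dark | tree | sees | a | tree = 6 words.

6


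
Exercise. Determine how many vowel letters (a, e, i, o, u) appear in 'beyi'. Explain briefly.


Vowels in 'beyi': e, i = 2 vowels.

2


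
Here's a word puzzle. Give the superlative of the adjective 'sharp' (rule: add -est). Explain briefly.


Apply superlative formation (add -est): 'sharp' -> 'sharpest'.

sharpest


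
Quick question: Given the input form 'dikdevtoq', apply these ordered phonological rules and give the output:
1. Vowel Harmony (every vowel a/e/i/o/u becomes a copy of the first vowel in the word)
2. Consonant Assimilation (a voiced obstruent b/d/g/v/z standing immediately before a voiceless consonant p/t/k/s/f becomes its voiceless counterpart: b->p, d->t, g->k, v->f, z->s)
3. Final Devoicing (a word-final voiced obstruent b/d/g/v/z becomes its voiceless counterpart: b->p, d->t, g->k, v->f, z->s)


Starting form: 'dikdevtoq'
Rule 1: Vowel Harmony: all vowels become 'i' (matching first vowel). 'dikdevtoq' -> 'dikdivtiq'
Rule 2: Consonant Assimilation: voiced obstruent before voiceless consonant becomes voiceless ('vt' -> 'ft'). 'dikdivtiq' -> 'dikdiftiq'
Rule 3: Final Devoicing: final consonant 'q' is not one of the voiced obstruents b/d/g/v/z. No change.
Final form: 'dikdiftiq'

dikdiftiq


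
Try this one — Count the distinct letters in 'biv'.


Unique letters in 'biv': {b, i, v} = 3 distinct letters.

3


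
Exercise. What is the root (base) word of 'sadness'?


Remove suffix '-ness' from 'sadness' to get root 'sad'.

sad


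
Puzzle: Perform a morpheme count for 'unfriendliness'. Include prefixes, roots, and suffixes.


Decomposition: un- (prefix) + friend (root) + -ly (suffix) + -ness (suffix) = 4 morpheme(s)

4 morphemes


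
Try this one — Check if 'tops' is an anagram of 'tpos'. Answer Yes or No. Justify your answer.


Sorted letters of 'tops': 'opst'
Sorted letters of 'tpos': 'opst'
They match.

Yes


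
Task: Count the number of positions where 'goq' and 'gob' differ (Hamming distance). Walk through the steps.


Alignment:
Position 1: 'g' vs 'g' = match
Position 2: 'o' vs 'o' = match
Position 3: 'q' vs 'b' = DIFFER
Total differences: 1

1


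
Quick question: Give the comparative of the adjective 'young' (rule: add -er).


Apply comparative formation (add -er): 'young' -> 'younger'.

younger


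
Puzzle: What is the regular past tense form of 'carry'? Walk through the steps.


Apply rule: Change -y to -ied. 'carry' becomes 'carried'.

carried


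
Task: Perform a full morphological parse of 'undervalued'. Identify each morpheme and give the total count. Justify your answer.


Step 1: Identify prefix: 'under' (meaning: beneath/insufficient)
Step 2: Identify root: 'value'
Step 3: Identify suffix(es): 'ed'
Decomposition: under- (prefix: beneath/insufficient) + value (root) + -ed (suffix: past)
Total morphemes: 3

3 morphemes (under- (prefix: beneath/insufficient) + value (root) + -ed (suffix: past))


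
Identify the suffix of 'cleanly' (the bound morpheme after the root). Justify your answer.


The word 'cleanly' = 'clean' (root) + '-ly' (suffix). The suffix is '-ly'.

ly


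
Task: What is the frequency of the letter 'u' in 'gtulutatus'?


Letter 'u' in 'gtulutatus': found at position(s) 3, 5, 9 = 3 occurrence(s).

3


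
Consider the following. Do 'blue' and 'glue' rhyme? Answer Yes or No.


Rime (stressed vowel + following sounds) of 'blue': -ue = /uː/
Rime of 'glue': -ue = /uː/
/uː/ and /uː/ are the same ending sound, so the words rhyme.

Yes


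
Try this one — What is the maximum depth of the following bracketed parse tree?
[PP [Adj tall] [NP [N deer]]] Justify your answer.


Count bracket nesting levels:
'[' at pos 0: depth = 1
'[' at pos 4: depth = 2
'[' at pos 15: depth = 2
'[' at pos 19: depth = 3
Maximum depth reached: 3

3


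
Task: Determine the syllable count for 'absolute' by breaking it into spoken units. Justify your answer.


Break 'absolute' into syllables: ab-so-lute -> ab | so | lute = 3 syllables

3 syllables


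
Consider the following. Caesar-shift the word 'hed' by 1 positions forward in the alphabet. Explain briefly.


Shift each letter by 1: h -> i, e -> f, d -> e. Result: 'ife'.

ife


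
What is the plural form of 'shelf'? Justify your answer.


Apply rule: Change -f to -ves. 'shelf' becomes 'shelves'.

shelves


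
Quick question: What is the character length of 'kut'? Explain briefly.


Spell out 'kut' and number each letter: k(1), u(2), t(3). Total: 3 letters.

3


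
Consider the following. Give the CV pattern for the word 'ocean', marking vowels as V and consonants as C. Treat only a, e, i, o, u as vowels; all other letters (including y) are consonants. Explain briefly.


Letter mapping: o = V, c = C, e = V, a = V, n = C.

VCVVC


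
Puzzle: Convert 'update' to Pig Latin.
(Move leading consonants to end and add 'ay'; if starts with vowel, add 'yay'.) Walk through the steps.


'update' starts with a vowel, so add 'yay': 'updateyay'.

updateyay


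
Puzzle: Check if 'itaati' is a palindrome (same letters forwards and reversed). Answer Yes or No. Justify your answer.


Forward: 'itaati'
Reversed: 'itaati'
They are identical.

Yes


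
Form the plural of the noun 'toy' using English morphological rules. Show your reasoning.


Apply rule: Add -s. 'toy' becomes 'toys'.

toys


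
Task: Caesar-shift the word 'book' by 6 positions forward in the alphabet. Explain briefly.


Shift each letter by 6: b -> h, o -> u, o -> u, k -> q. Result: 'huuq'.

huuq


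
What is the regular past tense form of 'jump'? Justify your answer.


Apply rule: Add -ed. 'jump' becomes 'jumped'.

jumped


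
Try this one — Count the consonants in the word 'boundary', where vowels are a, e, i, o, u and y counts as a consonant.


Consonants in 'boundary': b, n, d, r, y = 5 consonants.

5


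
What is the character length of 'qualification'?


Spell out 'qualification' and number each letter: q(1), u(2), a(3), l(4), i(5), f(6), i(7), c(8), a(9), t(10), i(11), o(12), n(13). Total: 13 letters.

13


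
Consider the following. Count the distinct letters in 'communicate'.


Unique letters in 'communicate': {a, c, e, i, m, n, o, t, u} = 9 distinct letters.

9


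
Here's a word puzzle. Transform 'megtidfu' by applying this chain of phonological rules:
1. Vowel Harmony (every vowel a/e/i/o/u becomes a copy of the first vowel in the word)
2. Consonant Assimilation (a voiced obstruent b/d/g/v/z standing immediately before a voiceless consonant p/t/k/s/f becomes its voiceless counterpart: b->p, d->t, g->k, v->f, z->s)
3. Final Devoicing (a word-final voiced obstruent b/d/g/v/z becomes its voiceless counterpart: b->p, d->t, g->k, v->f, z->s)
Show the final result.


Starting form: 'megtidfu'
Rule 1: Vowel Harmony: all vowels become 'e' (matching first vowel). 'megtidfu' -> 'megtedfe'
Rule 2: Consonant Assimilation: voiced obstruent before voiceless consonant becomes voiceless ('gt' -> 'kt', 'df' -> 'tf'). 'megtedfe' -> 'mektetfe'
Rule 3: Final Devoicing: the word ends in the vowel 'e', not a consonant. No change.
Final form: 'mektetfe'

mektetfe


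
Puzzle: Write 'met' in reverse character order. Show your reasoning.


Reverse 'met' character by character: 'tem'.

tem


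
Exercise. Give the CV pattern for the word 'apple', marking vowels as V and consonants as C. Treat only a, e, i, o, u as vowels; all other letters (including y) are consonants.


Letter mapping: a = V, p = C, p = C, l = C, e = V.

VCCCV


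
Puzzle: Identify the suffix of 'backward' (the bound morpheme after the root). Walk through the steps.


The word 'backward' = 'back' (root) + '-ward' (suffix). The suffix is '-ward'.

ward


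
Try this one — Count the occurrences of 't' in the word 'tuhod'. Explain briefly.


Letter 't' in 'tuhod': found at position(s) 1 = 1 occurrence(s).

1


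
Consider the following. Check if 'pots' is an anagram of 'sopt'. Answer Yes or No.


Sorted letters of 'pots': 'opst'
Sorted letters of 'sopt': 'opst'
They match.

Yes


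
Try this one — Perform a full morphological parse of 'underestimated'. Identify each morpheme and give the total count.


Step 1: Identify prefix: 'under' (meaning: beneath/insufficient)
Step 2: Identify root: 'estimate'
Step 3: Identify suffix(es): 'ed'
Decomposition: under- (prefix: beneath/insufficient) + estimate (root) + -ed (suffix: past)
Total morphemes: 3

3 morphemes (under- (prefix: beneath/insufficient) + estimate (root) + -ed (suffix: past))


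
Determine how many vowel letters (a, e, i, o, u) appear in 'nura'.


Vowels in 'nura': u, a = 2 vowels.

2


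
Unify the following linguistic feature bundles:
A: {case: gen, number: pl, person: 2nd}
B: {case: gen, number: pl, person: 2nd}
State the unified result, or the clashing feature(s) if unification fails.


Compare features:
case: A=gen vs B=gen -> unified: gen
number: A=pl vs B=pl -> unified: pl
person: A=2nd vs B=2nd -> unified: 2nd
No clashes found.

Unified: {case: gen, number: pl, person: 2nd}


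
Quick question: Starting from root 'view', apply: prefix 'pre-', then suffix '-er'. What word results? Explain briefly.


Step 1: Add prefix 'pre-' to 'view' = 'preview'
Step 2: Add suffix '-er' to 'preview' = 'previewer'

previewer


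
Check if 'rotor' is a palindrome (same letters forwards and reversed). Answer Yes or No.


Forward: 'rotor'
Reversed: 'rotor'
They are identical.

Yes


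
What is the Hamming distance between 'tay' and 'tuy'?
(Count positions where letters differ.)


Alignment:
Position 1: 't' vs 't' = match
Position 2: 'a' vs 'u' = DIFFER
Position 3: 'y' vs 'y' = match
Total differences: 1

1


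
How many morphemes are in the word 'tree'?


Decomposition: tree (free morpheme) = 1 morpheme(s)

1 morphemes


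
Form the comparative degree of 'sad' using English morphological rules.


Apply comparative formation (double final consonant, add -er): 'sad' -> 'sadder'.

sadder


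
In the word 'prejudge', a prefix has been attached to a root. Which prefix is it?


The word 'prejudge' = 'pre' (prefix) + 'judge' (root). The prefix is 'pre'.

pre


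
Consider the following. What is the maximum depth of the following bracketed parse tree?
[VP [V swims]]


Count bracket nesting levels:
'[' at pos 0: depth = 1
'[' at pos 4: depth = 2
Maximum depth reached: 2

2


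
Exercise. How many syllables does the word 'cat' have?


Break 'cat' into syllables: cat -> cat = 1 syllable

1 syllable


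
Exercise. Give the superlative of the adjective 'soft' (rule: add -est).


Apply superlative formation (add -est): 'soft' -> 'softest'.

softest


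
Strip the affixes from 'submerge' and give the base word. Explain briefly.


Remove prefix 'sub' from 'submerge' to get root 'merge'.

merge


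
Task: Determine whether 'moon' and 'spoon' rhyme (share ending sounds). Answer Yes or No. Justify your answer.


Rime (stressed vowel + following sounds) of 'moon': -oon = /uːn/
Rime of 'spoon': -oon = /uːn/
/uːn/ and /uːn/ are the same ending sound, so the words rhyme.

Yes


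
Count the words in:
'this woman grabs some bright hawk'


Split into words: this | woman | grabs | some | bright | hawk = 6 words.

6


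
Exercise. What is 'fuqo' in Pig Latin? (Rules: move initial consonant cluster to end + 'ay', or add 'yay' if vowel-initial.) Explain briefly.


'fuqo': move consonant cluster 'f' to end and add 'ay': 'uqofay'.

uqofay


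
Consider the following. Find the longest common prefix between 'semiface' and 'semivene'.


Compare from the start: 4 characters match: 'semi'. Mismatch at position 5: 'f' vs 'v'.

semi


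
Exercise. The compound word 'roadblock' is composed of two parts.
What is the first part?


Split 'roadblock' into 'road' + 'block'. The first part is 'road'.

road


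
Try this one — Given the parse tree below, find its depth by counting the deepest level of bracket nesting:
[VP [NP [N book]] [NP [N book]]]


Count bracket nesting levels:
'[' at pos 0: depth = 1
'[' at pos 4: depth = 2
'[' at pos 8: depth = 3
'[' at pos 18: depth = 2
'[' at pos 22: depth = 3
Maximum depth reached: 3

3


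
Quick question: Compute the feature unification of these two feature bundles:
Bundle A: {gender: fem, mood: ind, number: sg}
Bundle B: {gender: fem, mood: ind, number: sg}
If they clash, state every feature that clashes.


Compare features:
gender: A=fem vs B=fem -> unified: fem
mood: A=ind vs B=ind -> unified: ind
number: A=sg vs B=sg -> unified: sg
No clashes found.

Unified: {gender: fem, mood: ind, number: sg}


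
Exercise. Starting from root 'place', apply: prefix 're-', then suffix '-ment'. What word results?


Step 1: Add prefix 're-' to 'place' = 'replace'
Step 2: Add suffix '-ment' to 'replace' = 'replacement'

replacement


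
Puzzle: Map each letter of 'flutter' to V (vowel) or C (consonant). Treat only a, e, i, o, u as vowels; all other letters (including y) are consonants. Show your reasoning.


Letter mapping: f = C, l = C, u = V, t = C, t = C, e = V, r = C.

CCVCCVC


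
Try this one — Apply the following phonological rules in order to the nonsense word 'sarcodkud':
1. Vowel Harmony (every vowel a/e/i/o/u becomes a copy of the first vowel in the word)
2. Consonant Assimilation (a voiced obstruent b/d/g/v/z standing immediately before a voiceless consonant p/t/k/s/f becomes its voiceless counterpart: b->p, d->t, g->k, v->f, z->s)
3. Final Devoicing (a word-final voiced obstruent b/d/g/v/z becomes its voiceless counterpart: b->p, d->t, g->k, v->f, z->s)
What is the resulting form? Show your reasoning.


Starting form: 'sarcodkud'
Rule 1: Vowel Harmony: all vowels become 'a' (matching first vowel). 'sarcodkud' -> 'sarcadkad'
Rule 2: Consonant Assimilation: voiced obstruent before voiceless consonant becomes voiceless ('dk' -> 'tk'). 'sarcadkad' -> 'sarcatkad'
Rule 3: Final Devoicing: word-final voiced obstruent 'd' becomes voiceless 't'. 'sarcatkad' -> 'sarcatkat'
Final form: 'sarcatkat'

sarcatkat


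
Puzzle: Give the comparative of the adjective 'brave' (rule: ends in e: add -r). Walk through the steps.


Apply comparative formation (ends in e: add -r): 'brave' -> 'braver'.

braver


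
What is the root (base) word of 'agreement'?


Remove suffix '-ment' from 'agreement' to get root 'agree'.

agree


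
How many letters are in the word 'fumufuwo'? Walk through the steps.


Spell out 'fumufuwo' and number each letter: f(1), u(2), m(3), u(4), f(5), u(6), w(7), o(8). Total: 8 letters.

8


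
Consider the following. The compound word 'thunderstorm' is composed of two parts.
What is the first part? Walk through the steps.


Split 'thunderstorm' into 'thunder' + 'storm'. The first part is 'thunder'.

thunder


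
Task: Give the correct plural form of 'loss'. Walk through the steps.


Apply rule: Add -es (sibilant/fricative ending). 'loss' becomes 'losses'.

losses


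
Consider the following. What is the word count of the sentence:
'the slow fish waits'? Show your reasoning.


Split into words: the | slow | fish | waits = 4 words.

4


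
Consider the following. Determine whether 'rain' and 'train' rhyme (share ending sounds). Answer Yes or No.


Rime (stressed vowel + following sounds) of 'rain': -ain = /eɪn/
Rime of 'train': -ain = /eɪn/
/eɪn/ and /eɪn/ are the same ending sound, so the words rhyme.

Yes


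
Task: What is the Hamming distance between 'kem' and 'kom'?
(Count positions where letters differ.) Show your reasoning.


Alignment:
Position 1: 'k' vs 'k' = match
Position 2: 'e' vs 'o' = DIFFER
Position 3: 'm' vs 'm' = match
Total differences: 1

1


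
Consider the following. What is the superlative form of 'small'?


Apply superlative formation (add -est): 'small' -> 'smallest'.

smallest


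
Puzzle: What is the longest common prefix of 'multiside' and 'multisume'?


Compare from the start: 6 characters match: 'multis'. Mismatch at position 7: 'i' vs 'u'.

multis


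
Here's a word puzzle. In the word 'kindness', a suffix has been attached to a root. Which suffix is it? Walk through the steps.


The word 'kindness' = 'kind' (root) + '-ness' (suffix). The suffix is '-ness'.

ness


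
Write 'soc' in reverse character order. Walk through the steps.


Reverse 'soc' character by character: 'cos'.

cos


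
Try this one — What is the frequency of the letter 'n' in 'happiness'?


Letter 'n' in 'happiness': found at position(s) 6 = 1 occurrence(s).

1


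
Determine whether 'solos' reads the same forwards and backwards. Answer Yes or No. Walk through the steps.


Forward: 'solos'
Reversed: 'solos'
They are identical.

Yes


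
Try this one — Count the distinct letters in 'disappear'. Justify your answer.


Unique letters in 'disappear': {a, d, e, i, p, r, s} = 7 distinct letters.

7


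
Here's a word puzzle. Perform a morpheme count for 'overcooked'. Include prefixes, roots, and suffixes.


Decomposition: over- (prefix) + cook (root) + -ed (suffix) = 3 morpheme(s)

3 morphemes


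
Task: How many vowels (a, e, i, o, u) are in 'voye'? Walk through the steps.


Vowels in 'voye': o, e = 2 vowels.

2


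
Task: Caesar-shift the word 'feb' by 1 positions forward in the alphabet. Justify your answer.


Shift each letter by 1: f -> g, e -> f, b -> c. Result: 'gfc'.

gfc


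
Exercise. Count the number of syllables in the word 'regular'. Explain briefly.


Break 'regular' into syllables: reg-u-lar -> reg | u | lar = 3 syllables

3 syllables


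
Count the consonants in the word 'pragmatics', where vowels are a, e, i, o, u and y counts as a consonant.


Consonants in 'pragmatics': p, r, g, m, t, c, s = 7 consonants.

7


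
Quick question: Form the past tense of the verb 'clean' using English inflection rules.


Apply rule: Add -ed. 'clean' becomes 'cleaned'.

cleaned


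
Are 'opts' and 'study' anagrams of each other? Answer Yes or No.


Sorted letters of 'opts': 'opst'
Sorted letters of 'study': 'dstuy'
They do not match.

No


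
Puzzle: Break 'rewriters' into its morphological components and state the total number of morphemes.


Step 1: Identify prefix: 're' (meaning: again)
Step 2: Identify root: 'write'
Step 3: Identify suffix(es): 'er, s'
Decomposition: re- (prefix: again) + write (root) + -er (suffix: one who) + -s (plural)
Total morphemes: 4

4 morphemes (re- (prefix: again) + write (root) + -er (suffix: one who) + -s (plural))


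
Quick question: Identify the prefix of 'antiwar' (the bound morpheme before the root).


The word 'antiwar' = 'anti' (prefix) + 'war' (root). The prefix is 'anti'.

anti


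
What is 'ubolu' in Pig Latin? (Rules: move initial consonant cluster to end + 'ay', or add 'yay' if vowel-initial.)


'ubolu' starts with a vowel, so add 'yay': 'uboluyay'.

uboluyay


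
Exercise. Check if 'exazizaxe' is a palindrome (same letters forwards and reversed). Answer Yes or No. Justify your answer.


Forward: 'exazizaxe'
Reversed: 'exazizaxe'
They are identical.

Yes


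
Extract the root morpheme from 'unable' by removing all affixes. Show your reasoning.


Remove prefix 'un' from 'unable' to get root 'able'.

able


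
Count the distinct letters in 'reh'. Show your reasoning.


Unique letters in 'reh': {e, h, r} = 3 distinct letters.

3


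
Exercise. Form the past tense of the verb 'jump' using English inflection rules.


Apply rule: Add -ed. 'jump' becomes 'jumped'.

jumped


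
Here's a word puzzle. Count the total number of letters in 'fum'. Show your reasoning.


Spell out 'fum' and number each letter: f(1), u(2), m(3). Total: 3 letters.

3


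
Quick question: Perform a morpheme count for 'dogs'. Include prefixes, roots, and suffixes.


Decomposition: dog (root) + -s (plural) = 2 morpheme(s)

2 morphemes


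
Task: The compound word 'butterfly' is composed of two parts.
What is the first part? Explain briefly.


Split 'butterfly' into 'butter' + 'fly'. The first part is 'butter'.

butter


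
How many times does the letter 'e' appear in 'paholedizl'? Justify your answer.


Letter 'e' in 'paholedizl': found at position(s) 6 = 1 occurrence(s).

1


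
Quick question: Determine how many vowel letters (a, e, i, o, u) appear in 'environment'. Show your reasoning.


Vowels in 'environment': e, i, o, e = 4 vowels.

4


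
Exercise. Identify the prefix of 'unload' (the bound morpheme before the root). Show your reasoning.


The word 'unload' = 'un' (prefix) + 'load' (root). The prefix is 'un'.

un


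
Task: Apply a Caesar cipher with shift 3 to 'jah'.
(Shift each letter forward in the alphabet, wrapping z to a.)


Shift each letter by 3: j -> m, a -> d, h -> k. Result: 'mdk'.

mdk


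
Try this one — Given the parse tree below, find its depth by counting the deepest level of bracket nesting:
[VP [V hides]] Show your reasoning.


Count bracket nesting levels:
'[' at pos 0: depth = 1
'[' at pos 4: depth = 2
Maximum depth reached: 2

2


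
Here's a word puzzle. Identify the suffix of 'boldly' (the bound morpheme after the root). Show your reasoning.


The word 'boldly' = 'bold' (root) + '-ly' (suffix). The suffix is '-ly'.

ly


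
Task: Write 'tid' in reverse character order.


Reverse 'tid' character by character: 'dit'.

dit


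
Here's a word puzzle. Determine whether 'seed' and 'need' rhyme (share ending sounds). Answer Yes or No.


Rime (stressed vowel + following sounds) of 'seed': -eed = /iːd/
Rime of 'need': -eed = /iːd/
/iːd/ and /iːd/ are the same ending sound, so the words rhyme.

Yes


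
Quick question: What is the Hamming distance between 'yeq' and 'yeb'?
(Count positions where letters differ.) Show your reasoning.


Alignment:
Position 1: 'y' vs 'y' = match
Position 2: 'e' vs 'e' = match
Position 3: 'q' vs 'b' = DIFFER
Total differences: 1

1


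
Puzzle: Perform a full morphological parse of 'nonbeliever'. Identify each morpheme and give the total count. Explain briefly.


Step 1: Identify prefix: 'non' (meaning: not)
Step 2: Identify root: 'believe'
Step 3: Identify suffix(es): 'er'
Decomposition: non- (prefix: not) + believe (root) + -er (suffix: one who)
Total morphemes: 3

3 morphemes (non- (prefix: not) + believe (root) + -er (suffix: one who))


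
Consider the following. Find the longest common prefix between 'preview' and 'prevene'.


Compare from the start: 4 characters match: 'prev'. Mismatch at position 5: 'i' vs 'e'.

prev


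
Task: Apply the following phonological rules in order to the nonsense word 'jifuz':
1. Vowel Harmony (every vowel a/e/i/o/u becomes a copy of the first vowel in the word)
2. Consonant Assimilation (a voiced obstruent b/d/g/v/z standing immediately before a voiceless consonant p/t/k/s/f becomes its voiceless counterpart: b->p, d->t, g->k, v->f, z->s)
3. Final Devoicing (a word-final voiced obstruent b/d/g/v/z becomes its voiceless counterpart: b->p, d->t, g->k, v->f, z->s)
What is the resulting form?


Starting form: 'jifuz'
Rule 1: Vowel Harmony: all vowels become 'i' (matching first vowel). 'jifuz' -> 'jifiz'
Rule 2: Consonant Assimilation: no voiced obstruent (b/d/g/v/z) stands immediately before a voiceless consonant (p/t/k/s/f). No change.
Rule 3: Final Devoicing: word-final voiced obstruent 'z' becomes voiceless 's'. 'jifiz' -> 'jifis'
Final form: 'jifis'

jifis


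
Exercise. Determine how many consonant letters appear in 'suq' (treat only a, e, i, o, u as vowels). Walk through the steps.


Consonants in 'suq': s, q = 2 consonants.

2


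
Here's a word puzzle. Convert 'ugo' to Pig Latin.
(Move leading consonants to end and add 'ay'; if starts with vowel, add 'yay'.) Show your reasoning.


'ugo' starts with a vowel, so add 'yay': 'ugoyay'.

ugoyay


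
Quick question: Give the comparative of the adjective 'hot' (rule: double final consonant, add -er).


Apply comparative formation (double final consonant, add -er): 'hot' -> 'hotter'.

hotter


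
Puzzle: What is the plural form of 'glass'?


Apply rule: Add -es (sibilant/fricative ending). 'glass' becomes 'glasses'.

glasses


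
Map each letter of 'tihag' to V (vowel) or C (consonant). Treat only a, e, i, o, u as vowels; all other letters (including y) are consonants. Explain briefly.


Letter mapping: t = C, i = V, h = C, a = V, g = C.

CVCVC


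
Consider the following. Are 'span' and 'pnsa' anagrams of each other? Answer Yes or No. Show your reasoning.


Sorted letters of 'span': 'anps'
Sorted letters of 'pnsa': 'anps'
They match.

Yes


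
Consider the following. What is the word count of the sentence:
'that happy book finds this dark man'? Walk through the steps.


Split into words: that | happy | book | finds | this | dark | man = 7 words.

7


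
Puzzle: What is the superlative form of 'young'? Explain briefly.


Apply superlative formation (add -est): 'young' -> 'youngest'.

youngest


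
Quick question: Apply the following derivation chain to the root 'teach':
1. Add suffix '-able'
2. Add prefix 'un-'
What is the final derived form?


Step 1: Add suffix '-able' to 'teach' = 'teachable'
Step 2: Add prefix 'un-' to 'teachable' = 'unteachable'

unteachable


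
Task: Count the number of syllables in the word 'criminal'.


Break 'criminal' into syllables: crim-i-nal -> crim | i | nal = 3 syllables

3 syllables


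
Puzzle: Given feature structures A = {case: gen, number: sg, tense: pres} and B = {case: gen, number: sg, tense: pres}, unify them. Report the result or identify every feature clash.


Compare features:
case: A=gen vs B=gen -> unified: gen
number: A=sg vs B=sg -> unified: sg
tense: A=pres vs B=pres -> unified: pres
No clashes found.

Unified: {case: gen, number: sg, tense: pres}


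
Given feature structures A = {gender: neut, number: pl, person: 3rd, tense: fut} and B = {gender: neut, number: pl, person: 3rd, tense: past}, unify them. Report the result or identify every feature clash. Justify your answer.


Compare features:
gender: A=neut vs B=neut -> unified: neut
number: A=pl vs B=pl -> unified: pl
person: A=3rd vs B=3rd -> unified: 3rd
tense: A=fut vs B=past -> CLASH
Clash detected on feature 'tense' (fut vs past); unification fails.

CLASH on 'tense' (fut vs past)


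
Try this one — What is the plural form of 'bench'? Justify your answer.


Apply rule: Add -es (sibilant/fricative ending). 'bench' becomes 'benches'.

benches


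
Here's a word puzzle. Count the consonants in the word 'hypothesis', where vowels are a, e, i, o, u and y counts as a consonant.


Consonants in 'hypothesis': h, y, p, t, h, s, s = 7 consonants.

7


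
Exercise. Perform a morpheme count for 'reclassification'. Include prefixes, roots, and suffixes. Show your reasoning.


Decomposition: re- (prefix) + class (root) + -ify (suffix) + -ation (suffix) = 4 morpheme(s)

4 morphemes


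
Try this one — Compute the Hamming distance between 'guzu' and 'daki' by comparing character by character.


Alignment:
Position 1: 'g' vs 'd' = DIFFER
Position 2: 'u' vs 'a' = DIFFER
Position 3: 'z' vs 'k' = DIFFER
Position 4: 'u' vs 'i' = DIFFER
Total differences: 4

4


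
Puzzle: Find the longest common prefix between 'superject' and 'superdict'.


Compare from the start: 5 characters match: 'super'. Mismatch at position 6: 'j' vs 'd'.

super


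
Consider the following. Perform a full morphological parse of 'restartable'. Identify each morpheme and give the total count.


Step 1: Identify prefix: 're' (meaning: again)
Step 2: Identify root: 'start'
Step 3: Identify suffix(es): 'able'
Decomposition: re- (prefix: again) + start (root) + -able (suffix: capable of)
Total morphemes: 3

3 morphemes (re- (prefix: again) + start (root) + -able (suffix: capable of))


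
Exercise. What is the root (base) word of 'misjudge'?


Remove prefix 'mis' from 'misjudge' to get root 'judge'.

judge


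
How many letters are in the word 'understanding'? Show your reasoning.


Spell out 'understanding' and number each letter: u(1), n(2), d(3), e(4), r(5), s(6), t(7), a(8), n(9), d(10), i(11), n(12), g(13). Total: 13 letters.

13


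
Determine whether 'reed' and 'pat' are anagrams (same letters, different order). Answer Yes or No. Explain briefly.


Sorted letters of 'reed': 'deer'
Sorted letters of 'pat': 'apt'
They do not match.

No


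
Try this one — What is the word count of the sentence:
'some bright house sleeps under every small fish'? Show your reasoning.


Split into words: some | bright | house | sleeps | under | every | small | fish = 8 words.

8


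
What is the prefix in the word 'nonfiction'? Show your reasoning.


The word 'nonfiction' = 'non' (prefix) + 'fiction' (root). The prefix is 'non'.

non


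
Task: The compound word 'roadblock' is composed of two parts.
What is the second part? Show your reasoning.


Split 'roadblock' into 'road' + 'block'. The second part is 'block'.

block


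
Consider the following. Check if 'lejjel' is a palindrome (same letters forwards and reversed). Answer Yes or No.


Forward: 'lejjel'
Reversed: 'lejjel'
They are identical.

Yes


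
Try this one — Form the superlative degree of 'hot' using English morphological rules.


Apply superlative formation (double final consonant, add -est): 'hot' -> 'hottest'.

hottest


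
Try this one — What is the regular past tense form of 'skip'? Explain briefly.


Apply rule: Double final consonant and add -ed. 'skip' becomes 'skipped'.

skipped


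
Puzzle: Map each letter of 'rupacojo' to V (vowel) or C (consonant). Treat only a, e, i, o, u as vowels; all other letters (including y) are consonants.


Letter mapping: r = C, u = V, p = C, a = V, c = C, o = V, j = C, o = V.

CVCVCVCV


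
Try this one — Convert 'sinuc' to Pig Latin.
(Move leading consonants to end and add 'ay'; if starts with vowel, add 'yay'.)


'sinuc': move consonant cluster 's' to end and add 'ay': 'inucsay'.

inucsay


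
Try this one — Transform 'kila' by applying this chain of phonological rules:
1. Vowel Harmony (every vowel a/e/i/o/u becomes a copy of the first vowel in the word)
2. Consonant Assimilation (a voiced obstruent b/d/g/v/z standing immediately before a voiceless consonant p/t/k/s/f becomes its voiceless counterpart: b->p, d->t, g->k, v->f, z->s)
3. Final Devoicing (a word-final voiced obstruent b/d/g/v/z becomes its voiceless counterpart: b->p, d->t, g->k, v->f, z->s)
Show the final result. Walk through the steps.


Starting form: 'kila'
Rule 1: Vowel Harmony: all vowels become 'i' (matching first vowel). 'kila' -> 'kili'
Rule 2: Consonant Assimilation: no voiced obstruent (b/d/g/v/z) stands immediately before a voiceless consonant (p/t/k/s/f). No change.
Rule 3: Final Devoicing: the word ends in the vowel 'i', not a consonant. No change.
Final form: 'kili'

kili


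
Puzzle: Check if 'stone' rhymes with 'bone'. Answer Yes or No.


Rime (stressed vowel + following sounds) of 'stone': -one = /oʊn/
Rime of 'bone': -one = /oʊn/
/oʊn/ and /oʊn/ are the same ending sound, so the words rhyme.

Yes


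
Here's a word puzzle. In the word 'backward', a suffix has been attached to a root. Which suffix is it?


The word 'backward' = 'back' (root) + '-ward' (suffix). The suffix is '-ward'.

ward


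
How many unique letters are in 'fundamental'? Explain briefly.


Unique letters in 'fundamental': {a, d, e, f, l, m, n, t, u} = 9 distinct letters.

9


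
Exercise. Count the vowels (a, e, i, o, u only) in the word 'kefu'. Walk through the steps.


Vowels in 'kefu': e, u = 2 vowels.

2


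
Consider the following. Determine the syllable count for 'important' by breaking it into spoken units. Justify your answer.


Break 'important' into syllables: im-por-tant -> im | por | tant = 3 syllables

3 syllables


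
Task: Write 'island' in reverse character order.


Reverse 'island' character by character: 'dnalsi'.

dnalsi


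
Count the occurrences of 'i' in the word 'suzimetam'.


Letter 'i' in 'suzimetam': found at position(s) 4 = 1 occurrence(s).

1


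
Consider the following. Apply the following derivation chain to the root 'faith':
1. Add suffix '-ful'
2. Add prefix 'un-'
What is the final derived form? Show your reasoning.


Step 1: Add suffix '-ful' to 'faith' = 'faithful'
Step 2: Add prefix 'un-' to 'faithful' = 'unfaithful'

unfaithful


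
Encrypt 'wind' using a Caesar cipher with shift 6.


Shift each letter by 6: w -> c, i -> o, n -> t, d -> j. Result: 'cotj'.

cotj


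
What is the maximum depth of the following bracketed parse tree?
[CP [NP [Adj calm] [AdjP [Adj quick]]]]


Count bracket nesting levels:
'[' at pos 0: depth = 1
'[' at pos 4: depth = 2
'[' at pos 8: depth = 3
'[' at pos 19: depth = 3
'[' at pos 25: depth = 4
Maximum depth reached: 4

4


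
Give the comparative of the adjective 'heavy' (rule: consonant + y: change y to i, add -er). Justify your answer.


Apply comparative formation (consonant + y: change y to i, add -er): 'heavy' -> 'heavier'.

heavier


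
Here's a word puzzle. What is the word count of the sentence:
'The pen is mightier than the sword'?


Split into words: The | pen | is | mightier | than | the | sword = 7 words.

7


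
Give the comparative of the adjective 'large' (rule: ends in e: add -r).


Apply comparative formation (ends in e: add -r): 'large' -> 'larger'.

larger


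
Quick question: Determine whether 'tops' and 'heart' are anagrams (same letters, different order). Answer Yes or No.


Sorted letters of 'tops': 'opst'
Sorted letters of 'heart': 'aehrt'
They do not match.

No


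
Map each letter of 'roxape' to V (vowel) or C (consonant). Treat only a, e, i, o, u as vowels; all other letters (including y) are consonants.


Letter mapping: r = C, o = V, x = C, a = V, p = C, e = V.

CVCVCV


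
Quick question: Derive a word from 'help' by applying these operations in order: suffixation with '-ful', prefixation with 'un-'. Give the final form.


Step 1: Add suffix '-ful' to 'help' = 'helpful'
Step 2: Add prefix 'un-' to 'helpful' = 'unhelpful'

unhelpful


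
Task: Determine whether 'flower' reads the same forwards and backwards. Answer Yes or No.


Forward: 'flower'
Reversed: 'rewolf'
They differ.

No


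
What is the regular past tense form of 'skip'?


Apply rule: Double final consonant and add -ed. 'skip' becomes 'skipped'.

skipped


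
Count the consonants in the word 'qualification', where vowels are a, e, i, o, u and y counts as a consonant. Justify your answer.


Consonants in 'qualification': q, l, f, c, t, n = 6 consonants.

6


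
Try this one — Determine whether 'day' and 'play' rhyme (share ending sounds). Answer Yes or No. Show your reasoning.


Rime (stressed vowel + following sounds) of 'day': -ay = /eɪ/
Rime of 'play': -ay = /eɪ/
/eɪ/ and /eɪ/ are the same ending sound, so the words rhyme.

Yes


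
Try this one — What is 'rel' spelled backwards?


Reverse 'rel' character by character: 'ler'.

ler


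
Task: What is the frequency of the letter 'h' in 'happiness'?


Letter 'h' in 'happiness': found at position(s) 1 = 1 occurrence(s).

1


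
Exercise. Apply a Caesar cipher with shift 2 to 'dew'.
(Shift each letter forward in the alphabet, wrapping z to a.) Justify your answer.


Shift each letter by 2: d -> f, e -> g, w -> y. Result: 'fgy'.

fgy


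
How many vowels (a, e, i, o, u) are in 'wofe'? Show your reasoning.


Vowels in 'wofe': o, e = 2 vowels.

2


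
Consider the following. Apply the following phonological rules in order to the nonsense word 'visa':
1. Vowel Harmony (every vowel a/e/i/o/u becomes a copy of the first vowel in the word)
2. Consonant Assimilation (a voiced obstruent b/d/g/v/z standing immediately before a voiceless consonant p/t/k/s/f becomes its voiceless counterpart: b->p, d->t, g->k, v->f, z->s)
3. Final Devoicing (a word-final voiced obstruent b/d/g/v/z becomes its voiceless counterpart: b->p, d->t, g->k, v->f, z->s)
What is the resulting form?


Starting form: 'visa'
Rule 1: Vowel Harmony: all vowels become 'i' (matching first vowel). 'visa' -> 'visi'
Rule 2: Consonant Assimilation: no voiced obstruent (b/d/g/v/z) stands immediately before a voiceless consonant (p/t/k/s/f). No change.
Rule 3: Final Devoicing: the word ends in the vowel 'i', not a consonant. No change.
Final form: 'visi'

visi


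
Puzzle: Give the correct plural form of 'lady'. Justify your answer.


Apply rule: Change -y to -ies (consonant + y). 'lady' becomes 'ladies'.

ladies


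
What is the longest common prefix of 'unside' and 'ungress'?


Compare from the start: 2 characters match: 'un'. Mismatch at position 3: 's' vs 'g'.

un


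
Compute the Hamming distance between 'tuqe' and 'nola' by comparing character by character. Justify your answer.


Alignment:
Position 1: 't' vs 'n' = DIFFER
Position 2: 'u' vs 'o' = DIFFER
Position 3: 'q' vs 'l' = DIFFER
Position 4: 'e' vs 'a' = DIFFER
Total differences: 4

4


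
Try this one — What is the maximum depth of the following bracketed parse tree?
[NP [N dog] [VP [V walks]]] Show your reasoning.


Count bracket nesting levels:
'[' at pos 0: depth = 1
'[' at pos 4: depth = 2
'[' at pos 12: depth = 2
'[' at pos 16: depth = 3
Maximum depth reached: 3

3


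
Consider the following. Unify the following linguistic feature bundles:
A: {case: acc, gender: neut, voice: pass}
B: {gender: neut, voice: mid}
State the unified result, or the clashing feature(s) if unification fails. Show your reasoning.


Compare features:
case: A=acc vs B=_ -> unified: acc
gender: A=neut vs B=neut -> unified: neut
voice: A=pass vs B=mid -> CLASH
Clash detected on feature 'voice' (pass vs mid); unification fails.

CLASH on 'voice' (pass vs mid)
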